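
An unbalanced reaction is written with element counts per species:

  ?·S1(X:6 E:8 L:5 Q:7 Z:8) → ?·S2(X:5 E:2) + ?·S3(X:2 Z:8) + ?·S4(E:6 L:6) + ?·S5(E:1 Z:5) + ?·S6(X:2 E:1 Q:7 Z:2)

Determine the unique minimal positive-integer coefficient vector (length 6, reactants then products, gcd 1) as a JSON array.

X: 6·6 = 36 | 4·5+2·2+5·0+4·0+6·2 = 36
E: 6·8 = 48 | 4·2+2·0+5·6+4·1+6·1 = 48
L: 6·5 = 30 | 4·0+2·0+5·6+4·0+6·0 = 30
Q: 6·7 = 42 | 4·0+2·0+5·0+4·0+6·7 = 42
Z: 6·8 = 48 | 4·0+2·8+5·0+4·5+6·2 = 48
gcd(6,4,2,5,4,6) = 1

Coefficients: [6, 4, 2, 5, 4, 6]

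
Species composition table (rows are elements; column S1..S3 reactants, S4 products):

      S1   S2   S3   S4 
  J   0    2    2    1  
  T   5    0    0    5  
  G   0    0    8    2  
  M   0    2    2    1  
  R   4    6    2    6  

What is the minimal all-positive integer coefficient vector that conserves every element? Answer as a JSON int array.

Coefficients: [4, 1, 1, 4]

J: 4·0+1·2+1·2 = 4 | 4·1 = 4
T: 4·5+1·0+1·0 = 20 | 4·5 = 20
G: 4·0+1·0+1·8 = 8 | 4·2 = 8
M: 4·0+1·2+1·2 = 4 | 4·1 = 4
R: 4·4+1·6+1·2 = 24 | 4·6 = 24
gcd(4,1,1,4) = 1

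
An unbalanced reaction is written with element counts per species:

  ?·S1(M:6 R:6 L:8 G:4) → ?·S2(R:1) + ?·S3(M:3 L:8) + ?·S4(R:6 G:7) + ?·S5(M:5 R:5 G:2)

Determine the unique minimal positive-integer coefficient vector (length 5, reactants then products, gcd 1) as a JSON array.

M: 5·6 = 30 | 3·0+5·3+2·0+3·5 = 30
R: 5·6 = 30 | 3·1+5·0+2·6+3·5 = 30
L: 5·8 = 40 | 3·0+5·8+2·0+3·0 = 40
G: 5·4 = 20 | 3·0+5·0+2·7+3·2 = 20
gcd(5,3,5,2,3) = 1

Coefficients: [5, 3, 5, 2, 3]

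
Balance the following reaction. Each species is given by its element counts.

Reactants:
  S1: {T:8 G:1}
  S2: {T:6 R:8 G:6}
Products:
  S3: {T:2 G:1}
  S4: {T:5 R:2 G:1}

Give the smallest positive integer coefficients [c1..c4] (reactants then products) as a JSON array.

Coefficients: [3, 1, 5, 4]

T: 3·8+1·6 = 30 | 5·2+4·5 = 30
R: 3·0+1·8 = 8 | 5·0+4·2 = 8
G: 3·1+1·6 = 9 | 5·1+4·1 = 9
gcd(3,1,5,4) = 1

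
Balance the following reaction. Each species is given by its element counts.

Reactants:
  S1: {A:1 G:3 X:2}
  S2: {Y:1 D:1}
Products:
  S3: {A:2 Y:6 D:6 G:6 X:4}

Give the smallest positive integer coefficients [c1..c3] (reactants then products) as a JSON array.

Coefficients: [2, 6, 1]

A: 2·1+6·0 = 2 | 1·2 = 2
Y: 2·0+6·1 = 6 | 1·6 = 6
D: 2·0+6·1 = 6 | 1·6 = 6
G: 2·3+6·0 = 6 | 1·6 = 6
X: 2·2+6·0 = 4 | 1·4 = 4
gcd(2,6,1) = 1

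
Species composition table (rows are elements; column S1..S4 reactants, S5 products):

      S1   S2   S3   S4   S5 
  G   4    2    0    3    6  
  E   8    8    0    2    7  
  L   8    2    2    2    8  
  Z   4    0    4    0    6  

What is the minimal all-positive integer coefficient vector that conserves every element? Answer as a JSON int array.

G: 1·4+1·2+5·0+6·3 = 24 | 4·6 = 24
E: 1·8+1·8+5·0+6·2 = 28 | 4·7 = 28
L: 1·8+1·2+5·2+6·2 = 32 | 4·8 = 32
Z: 1·4+1·0+5·4+6·0 = 24 | 4·6 = 24
gcd(1,1,5,6,4) = 1

Coefficients: [1, 1, 5, 6, 4]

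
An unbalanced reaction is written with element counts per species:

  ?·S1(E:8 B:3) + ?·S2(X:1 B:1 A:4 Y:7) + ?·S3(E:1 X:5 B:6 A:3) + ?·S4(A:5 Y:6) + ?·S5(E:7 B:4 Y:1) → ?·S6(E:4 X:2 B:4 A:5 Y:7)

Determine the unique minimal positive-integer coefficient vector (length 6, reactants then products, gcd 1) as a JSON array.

E: 1·8+3·0+1·1+1·0+1·7 = 16 | 4·4 = 16
X: 1·0+3·1+1·5+1·0+1·0 = 8 | 4·2 = 8
B: 1·3+3·1+1·6+1·0+1·4 = 16 | 4·4 = 16
A: 1·0+3·4+1·3+1·5+1·0 = 20 | 4·5 = 20
Y: 1·0+3·7+1·0+1·6+1·1 = 28 | 4·7 = 28
gcd(1,3,1,1,1,4) = 1

Coefficients: [1, 3, 1, 1, 1, 4]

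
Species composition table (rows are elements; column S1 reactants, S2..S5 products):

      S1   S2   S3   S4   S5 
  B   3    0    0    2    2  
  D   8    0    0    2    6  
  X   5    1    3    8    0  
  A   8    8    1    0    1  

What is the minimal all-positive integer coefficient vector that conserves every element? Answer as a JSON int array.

Coefficients: [4, 3, 3, 1, 5]

B: 4·3 = 12 | 3·0+3·0+1·2+5·2 = 12
D: 4·8 = 32 | 3·0+3·0+1·2+5·6 = 32
X: 4·5 = 20 | 3·1+3·3+1·8+5·0 = 20
A: 4·8 = 32 | 3·8+3·1+1·0+5·1 = 32
gcd(4,3,3,1,5) = 1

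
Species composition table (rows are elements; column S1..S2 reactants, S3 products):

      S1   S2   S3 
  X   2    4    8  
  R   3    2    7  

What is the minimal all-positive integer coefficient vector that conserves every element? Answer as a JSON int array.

Coefficients: [6, 5, 4]

X: 6·2+5·4 = 32 | 4·8 = 32
R: 6·3+5·2 = 28 | 4·7 = 28
gcd(6,5,4) = 1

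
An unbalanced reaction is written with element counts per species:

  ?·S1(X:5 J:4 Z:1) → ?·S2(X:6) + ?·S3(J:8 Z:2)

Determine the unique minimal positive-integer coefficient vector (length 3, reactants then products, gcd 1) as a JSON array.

Coefficients: [6, 5, 3]

X: 6·5 = 30 | 5·6+3·0 = 30
J: 6·4 = 24 | 5·0+3·8 = 24
Z: 6·1 = 6 | 5·0+3·2 = 6
gcd(6,5,3) = 1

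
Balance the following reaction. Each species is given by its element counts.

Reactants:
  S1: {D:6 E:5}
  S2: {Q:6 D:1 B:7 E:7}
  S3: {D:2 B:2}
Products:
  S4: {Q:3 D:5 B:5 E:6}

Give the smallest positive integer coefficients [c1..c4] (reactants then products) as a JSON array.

Coefficients: [2, 2, 3, 4]

Q: 2·0+2·6+3·0 = 12 | 4·3 = 12
D: 2·6+2·1+3·2 = 20 | 4·5 = 20
B: 2·0+2·7+3·2 = 20 | 4·5 = 20
E: 2·5+2·7+3·0 = 24 | 4·6 = 24
gcd(2,2,3,4) = 1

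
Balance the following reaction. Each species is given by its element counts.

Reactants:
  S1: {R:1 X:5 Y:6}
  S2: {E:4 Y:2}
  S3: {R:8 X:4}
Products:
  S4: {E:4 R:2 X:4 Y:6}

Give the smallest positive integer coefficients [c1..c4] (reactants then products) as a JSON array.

Coefficients: [4, 6, 1, 6]

E: 4·0+6·4+1·0 = 24 | 6·4 = 24
R: 4·1+6·0+1·8 = 12 | 6·2 = 12
X: 4·5+6·0+1·4 = 24 | 6·4 = 24
Y: 4·6+6·2+1·0 = 36 | 6·6 = 36
gcd(4,6,1,6) = 1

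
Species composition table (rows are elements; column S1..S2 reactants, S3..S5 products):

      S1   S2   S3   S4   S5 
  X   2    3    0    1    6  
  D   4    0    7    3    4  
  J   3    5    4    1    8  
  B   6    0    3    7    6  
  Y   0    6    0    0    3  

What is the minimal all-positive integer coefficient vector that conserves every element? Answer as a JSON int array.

Coefficients: [6, 1, 1, 3, 2]

X: 6·2+1·3 = 15 | 1·0+3·1+2·6 = 15
D: 6·4+1·0 = 24 | 1·7+3·3+2·4 = 24
J: 6·3+1·5 = 23 | 1·4+3·1+2·8 = 23
B: 6·6+1·0 = 36 | 1·3+3·7+2·6 = 36
Y: 6·0+1·6 = 6 | 1·0+3·0+2·3 = 6
gcd(6,1,1,3,2) = 1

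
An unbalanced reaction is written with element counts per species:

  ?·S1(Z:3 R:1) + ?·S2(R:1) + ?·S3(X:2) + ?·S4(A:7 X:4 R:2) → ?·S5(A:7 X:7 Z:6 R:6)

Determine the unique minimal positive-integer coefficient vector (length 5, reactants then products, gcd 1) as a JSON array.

Coefficients: [4, 4, 3, 2, 2]

A: 4·0+4·0+3·0+2·7 = 14 | 2·7 = 14
X: 4·0+4·0+3·2+2·4 = 14 | 2·7 = 14
Z: 4·3+4·0+3·0+2·0 = 12 | 2·6 = 12
R: 4·1+4·1+3·0+2·2 = 12 | 2·6 = 12
gcd(4,4,3,2,2) = 1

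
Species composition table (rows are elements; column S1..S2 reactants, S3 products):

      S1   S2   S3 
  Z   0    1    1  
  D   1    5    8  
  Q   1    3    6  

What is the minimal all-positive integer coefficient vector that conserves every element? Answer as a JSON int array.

Z: 3·0+1·1 = 1 | 1·1 = 1
D: 3·1+1·5 = 8 | 1·8 = 8
Q: 3·1+1·3 = 6 | 1·6 = 6
gcd(3,1,1) = 1

Coefficients: [3, 1, 1]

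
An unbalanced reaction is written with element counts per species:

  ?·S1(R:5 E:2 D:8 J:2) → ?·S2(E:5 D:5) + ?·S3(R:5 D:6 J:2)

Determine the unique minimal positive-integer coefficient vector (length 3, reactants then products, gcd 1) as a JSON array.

Coefficients: [5, 2, 5]

R: 5·5 = 25 | 2·0+5·5 = 25
E: 5·2 = 10 | 2·5+5·0 = 10
D: 5·8 = 40 | 2·5+5·6 = 40
J: 5·2 = 10 | 2·0+5·2 = 10
gcd(5,2,5) = 1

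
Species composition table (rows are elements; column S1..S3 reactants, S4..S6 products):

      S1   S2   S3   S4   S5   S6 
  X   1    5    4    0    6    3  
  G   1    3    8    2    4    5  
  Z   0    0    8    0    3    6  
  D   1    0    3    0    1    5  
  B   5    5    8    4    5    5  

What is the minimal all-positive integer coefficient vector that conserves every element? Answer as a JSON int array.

X: 2·1+5·5+3·4 = 39 | 6·0+6·6+1·3 = 39
G: 2·1+5·3+3·8 = 41 | 6·2+6·4+1·5 = 41
Z: 2·0+5·0+3·8 = 24 | 6·0+6·3+1·6 = 24
D: 2·1+5·0+3·3 = 11 | 6·0+6·1+1·5 = 11
B: 2·5+5·5+3·8 = 59 | 6·4+6·5+1·5 = 59
gcd(2,5,3,6,6,1) = 1

Coefficients: [2, 5, 3, 6, 6, 1]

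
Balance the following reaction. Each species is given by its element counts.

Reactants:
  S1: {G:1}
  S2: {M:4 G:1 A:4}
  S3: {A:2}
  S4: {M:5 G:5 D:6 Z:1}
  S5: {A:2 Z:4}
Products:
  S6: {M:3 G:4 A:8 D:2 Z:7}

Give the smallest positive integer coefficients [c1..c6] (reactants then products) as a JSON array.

Coefficients: [6, 1, 5, 1, 5, 3]

M: 6·0+1·4+5·0+1·5+5·0 = 9 | 3·3 = 9
G: 6·1+1·1+5·0+1·5+5·0 = 12 | 3·4 = 12
A: 6·0+1·4+5·2+1·0+5·2 = 24 | 3·8 = 24
D: 6·0+1·0+5·0+1·6+5·0 = 6 | 3·2 = 6
Z: 6·0+1·0+5·0+1·1+5·4 = 21 | 3·7 = 21
gcd(6,1,5,1,5,3) = 1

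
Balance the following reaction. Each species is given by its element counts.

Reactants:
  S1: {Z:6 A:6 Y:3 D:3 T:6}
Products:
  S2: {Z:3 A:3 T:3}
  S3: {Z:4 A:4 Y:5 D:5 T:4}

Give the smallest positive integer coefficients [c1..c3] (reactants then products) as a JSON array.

Z: 5·6 = 30 | 6·3+3·4 = 30
A: 5·6 = 30 | 6·3+3·4 = 30
Y: 5·3 = 15 | 6·0+3·5 = 15
D: 5·3 = 15 | 6·0+3·5 = 15
T: 5·6 = 30 | 6·3+3·4 = 30
gcd(5,6,3) = 1

Coefficients: [5, 6, 3]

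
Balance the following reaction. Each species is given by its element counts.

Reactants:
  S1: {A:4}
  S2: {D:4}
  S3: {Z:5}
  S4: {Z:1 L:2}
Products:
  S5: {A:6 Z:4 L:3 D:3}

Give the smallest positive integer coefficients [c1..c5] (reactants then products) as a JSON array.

Coefficients: [6, 3, 2, 6, 4]

A: 6·4+3·0+2·0+6·0 = 24 | 4·6 = 24
Z: 6·0+3·0+2·5+6·1 = 16 | 4·4 = 16
L: 6·0+3·0+2·0+6·2 = 12 | 4·3 = 12
D: 6·0+3·4+2·0+6·0 = 12 | 4·3 = 12
gcd(6,3,2,6,4) = 1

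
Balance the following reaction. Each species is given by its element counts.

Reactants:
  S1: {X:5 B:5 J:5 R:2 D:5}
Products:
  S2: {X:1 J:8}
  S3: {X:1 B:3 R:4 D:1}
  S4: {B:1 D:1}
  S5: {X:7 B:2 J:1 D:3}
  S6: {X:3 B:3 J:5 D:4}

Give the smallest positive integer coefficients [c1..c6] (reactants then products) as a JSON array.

X: 6·5 = 30 | 1·1+3·1+5·0+2·7+4·3 = 30
B: 6·5 = 30 | 1·0+3·3+5·1+2·2+4·3 = 30
J: 6·5 = 30 | 1·8+3·0+5·0+2·1+4·5 = 30
R: 6·2 = 12 | 1·0+3·4+5·0+2·0+4·0 = 12
D: 6·5 = 30 | 1·0+3·1+5·1+2·3+4·4 = 30
gcd(6,1,3,5,2,4) = 1

Coefficients: [6, 1, 3, 5, 2, 4]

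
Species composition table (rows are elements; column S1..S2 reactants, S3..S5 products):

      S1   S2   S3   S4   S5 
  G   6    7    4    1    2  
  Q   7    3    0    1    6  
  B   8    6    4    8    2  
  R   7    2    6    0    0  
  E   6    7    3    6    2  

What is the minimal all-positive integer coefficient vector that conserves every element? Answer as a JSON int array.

Coefficients: [4, 1, 5, 1, 5]

G: 4·6+1·7 = 31 | 5·4+1·1+5·2 = 31
Q: 4·7+1·3 = 31 | 5·0+1·1+5·6 = 31
B: 4·8+1·6 = 38 | 5·4+1·8+5·2 = 38
R: 4·7+1·2 = 30 | 5·6+1·0+5·0 = 30
E: 4·6+1·7 = 31 | 5·3+1·6+5·2 = 31
gcd(4,1,5,1,5) = 1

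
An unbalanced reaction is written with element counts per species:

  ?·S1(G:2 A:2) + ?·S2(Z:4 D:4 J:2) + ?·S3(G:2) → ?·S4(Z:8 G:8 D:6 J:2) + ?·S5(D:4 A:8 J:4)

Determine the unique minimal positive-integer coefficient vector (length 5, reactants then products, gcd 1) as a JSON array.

Z: 4·0+4·4+4·0 = 16 | 2·8+1·0 = 16
G: 4·2+4·0+4·2 = 16 | 2·8+1·0 = 16
D: 4·0+4·4+4·0 = 16 | 2·6+1·4 = 16
A: 4·2+4·0+4·0 = 8 | 2·0+1·8 = 8
J: 4·0+4·2+4·0 = 8 | 2·2+1·4 = 8
gcd(4,4,4,2,1) = 1

Coefficients: [4, 4, 4, 2, 1]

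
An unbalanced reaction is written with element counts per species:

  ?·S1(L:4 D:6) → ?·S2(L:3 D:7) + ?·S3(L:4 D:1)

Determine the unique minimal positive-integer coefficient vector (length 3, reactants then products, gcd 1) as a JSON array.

L: 5·4 = 20 | 4·3+2·4 = 20
D: 5·6 = 30 | 4·7+2·1 = 30
gcd(5,4,2) = 1

Coefficients: [5, 4, 2]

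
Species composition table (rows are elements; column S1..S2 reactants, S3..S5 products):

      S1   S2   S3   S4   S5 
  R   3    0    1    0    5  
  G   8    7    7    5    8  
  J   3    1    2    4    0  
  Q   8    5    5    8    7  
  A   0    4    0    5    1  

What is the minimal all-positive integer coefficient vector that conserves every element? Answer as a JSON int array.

R: 5·3+3·0 = 15 | 5·1+2·0+2·5 = 15
G: 5·8+3·7 = 61 | 5·7+2·5+2·8 = 61
J: 5·3+3·1 = 18 | 5·2+2·4+2·0 = 18
Q: 5·8+3·5 = 55 | 5·5+2·8+2·7 = 55
A: 5·0+3·4 = 12 | 5·0+2·5+2·1 = 12
gcd(5,3,5,2,2) = 1

Coefficients: [5, 3, 5, 2, 2]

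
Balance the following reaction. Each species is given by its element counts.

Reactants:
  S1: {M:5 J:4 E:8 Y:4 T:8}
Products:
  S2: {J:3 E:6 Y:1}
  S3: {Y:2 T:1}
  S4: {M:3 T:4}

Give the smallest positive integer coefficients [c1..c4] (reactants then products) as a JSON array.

Coefficients: [3, 4, 4, 5]

M: 3·5 = 15 | 4·0+4·0+5·3 = 15
J: 3·4 = 12 | 4·3+4·0+5·0 = 12
E: 3·8 = 24 | 4·6+4·0+5·0 = 24
Y: 3·4 = 12 | 4·1+4·2+5·0 = 12
T: 3·8 = 24 | 4·0+4·1+5·4 = 24
gcd(3,4,4,5) = 1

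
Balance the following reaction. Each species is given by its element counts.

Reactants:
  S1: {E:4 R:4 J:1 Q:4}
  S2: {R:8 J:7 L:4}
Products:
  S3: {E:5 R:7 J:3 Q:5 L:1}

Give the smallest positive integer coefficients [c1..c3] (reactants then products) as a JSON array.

Coefficients: [5, 1, 4]

E: 5·4+1·0 = 20 | 4·5 = 20
R: 5·4+1·8 = 28 | 4·7 = 28
J: 5·1+1·7 = 12 | 4·3 = 12
Q: 5·4+1·0 = 20 | 4·5 = 20
L: 5·0+1·4 = 4 | 4·1 = 4
gcd(5,1,4) = 1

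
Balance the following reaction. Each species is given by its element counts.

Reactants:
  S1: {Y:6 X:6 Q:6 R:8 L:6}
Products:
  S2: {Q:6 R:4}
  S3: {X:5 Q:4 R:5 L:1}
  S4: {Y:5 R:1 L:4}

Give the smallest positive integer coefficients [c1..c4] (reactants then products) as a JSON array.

Y: 5·6 = 30 | 1·0+6·0+6·5 = 30
X: 5·6 = 30 | 1·0+6·5+6·0 = 30
Q: 5·6 = 30 | 1·6+6·4+6·0 = 30
R: 5·8 = 40 | 1·4+6·5+6·1 = 40
L: 5·6 = 30 | 1·0+6·1+6·4 = 30
gcd(5,1,6,6) = 1

Coefficients: [5, 1, 6, 6]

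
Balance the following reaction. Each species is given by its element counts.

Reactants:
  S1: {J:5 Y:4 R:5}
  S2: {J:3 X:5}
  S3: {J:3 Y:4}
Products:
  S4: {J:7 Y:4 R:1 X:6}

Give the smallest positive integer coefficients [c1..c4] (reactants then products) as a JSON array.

Coefficients: [1, 6, 4, 5]

J: 1·5+6·3+4·3 = 35 | 5·7 = 35
Y: 1·4+6·0+4·4 = 20 | 5·4 = 20
R: 1·5+6·0+4·0 = 5 | 5·1 = 5
X: 1·0+6·5+4·0 = 30 | 5·6 = 30
gcd(1,6,4,5) = 1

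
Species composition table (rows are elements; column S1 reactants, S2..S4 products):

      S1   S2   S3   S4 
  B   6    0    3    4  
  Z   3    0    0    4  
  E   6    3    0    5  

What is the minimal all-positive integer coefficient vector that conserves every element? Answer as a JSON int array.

B: 4·6 = 24 | 3·0+4·3+3·4 = 24
Z: 4·3 = 12 | 3·0+4·0+3·4 = 12
E: 4·6 = 24 | 3·3+4·0+3·5 = 24
gcd(4,3,4,3) = 1

Coefficients: [4, 3, 4, 3]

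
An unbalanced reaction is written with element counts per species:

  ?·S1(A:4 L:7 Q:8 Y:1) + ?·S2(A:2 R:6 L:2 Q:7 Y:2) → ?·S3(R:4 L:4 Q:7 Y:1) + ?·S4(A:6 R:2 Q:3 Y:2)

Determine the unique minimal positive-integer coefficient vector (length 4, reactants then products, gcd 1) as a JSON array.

A: 2·4+5·2 = 18 | 6·0+3·6 = 18
R: 2·0+5·6 = 30 | 6·4+3·2 = 30
L: 2·7+5·2 = 24 | 6·4+3·0 = 24
Q: 2·8+5·7 = 51 | 6·7+3·3 = 51
Y: 2·1+5·2 = 12 | 6·1+3·2 = 12
gcd(2,5,6,3) = 1

Coefficients: [2, 5, 6, 3]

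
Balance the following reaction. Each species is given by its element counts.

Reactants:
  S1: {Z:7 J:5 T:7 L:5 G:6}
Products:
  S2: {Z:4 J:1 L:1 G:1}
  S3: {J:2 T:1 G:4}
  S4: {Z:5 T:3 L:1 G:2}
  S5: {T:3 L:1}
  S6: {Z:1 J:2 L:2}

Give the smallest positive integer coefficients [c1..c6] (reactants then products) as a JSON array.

Z: 4·7 = 28 | 2·4+4·0+3·5+5·0+5·1 = 28
J: 4·5 = 20 | 2·1+4·2+3·0+5·0+5·2 = 20
T: 4·7 = 28 | 2·0+4·1+3·3+5·3+5·0 = 28
L: 4·5 = 20 | 2·1+4·0+3·1+5·1+5·2 = 20
G: 4·6 = 24 | 2·1+4·4+3·2+5·0+5·0 = 24
gcd(4,2,4,3,5,5) = 1

Coefficients: [4, 2, 4, 3, 5, 5]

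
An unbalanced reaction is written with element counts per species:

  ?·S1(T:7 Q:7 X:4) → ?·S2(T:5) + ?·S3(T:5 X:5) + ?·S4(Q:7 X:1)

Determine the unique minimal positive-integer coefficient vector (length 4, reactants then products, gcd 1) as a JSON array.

Coefficients: [5, 4, 3, 5]

T: 5·7 = 35 | 4·5+3·5+5·0 = 35
Q: 5·7 = 35 | 4·0+3·0+5·7 = 35
X: 5·4 = 20 | 4·0+3·5+5·1 = 20
gcd(5,4,3,5) = 1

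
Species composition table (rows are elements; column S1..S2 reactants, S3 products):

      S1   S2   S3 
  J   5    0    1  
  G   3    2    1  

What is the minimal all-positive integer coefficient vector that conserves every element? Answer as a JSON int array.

Coefficients: [1, 1, 5]

J: 1·5+1·0 = 5 | 5·1 = 5
G: 1·3+1·2 = 5 | 5·1 = 5
gcd(1,1,5) = 1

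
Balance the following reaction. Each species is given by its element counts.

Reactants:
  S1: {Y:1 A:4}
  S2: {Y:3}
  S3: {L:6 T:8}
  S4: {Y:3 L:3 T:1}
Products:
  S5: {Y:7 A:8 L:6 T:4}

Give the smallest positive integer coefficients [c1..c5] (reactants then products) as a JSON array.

Y: 6·1+1·3+1·0+4·3 = 21 | 3·7 = 21
A: 6·4+1·0+1·0+4·0 = 24 | 3·8 = 24
L: 6·0+1·0+1·6+4·3 = 18 | 3·6 = 18
T: 6·0+1·0+1·8+4·1 = 12 | 3·4 = 12
gcd(6,1,1,4,3) = 1

Coefficients: [6, 1, 1, 4, 3]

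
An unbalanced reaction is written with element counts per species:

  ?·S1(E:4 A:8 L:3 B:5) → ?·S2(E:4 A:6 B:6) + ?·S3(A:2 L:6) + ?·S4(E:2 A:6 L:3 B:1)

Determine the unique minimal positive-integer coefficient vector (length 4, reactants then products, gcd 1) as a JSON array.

Coefficients: [4, 3, 1, 2]

E: 4·4 = 16 | 3·4+1·0+2·2 = 16
A: 4·8 = 32 | 3·6+1·2+2·6 = 32
L: 4·3 = 12 | 3·0+1·6+2·3 = 12
B: 4·5 = 20 | 3·6+1·0+2·1 = 20
gcd(4,3,1,2) = 1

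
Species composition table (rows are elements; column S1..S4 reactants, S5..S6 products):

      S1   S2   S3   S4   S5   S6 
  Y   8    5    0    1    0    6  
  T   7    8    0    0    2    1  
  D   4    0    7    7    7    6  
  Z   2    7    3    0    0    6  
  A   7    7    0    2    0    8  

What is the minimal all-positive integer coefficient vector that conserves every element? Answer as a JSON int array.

Y: 1·8+1·5+3·0+5·1 = 18 | 6·0+3·6 = 18
T: 1·7+1·8+3·0+5·0 = 15 | 6·2+3·1 = 15
D: 1·4+1·0+3·7+5·7 = 60 | 6·7+3·6 = 60
Z: 1·2+1·7+3·3+5·0 = 18 | 6·0+3·6 = 18
A: 1·7+1·7+3·0+5·2 = 24 | 6·0+3·8 = 24
gcd(1,1,3,5,6,3) = 1

Coefficients: [1, 1, 3, 5, 6, 3]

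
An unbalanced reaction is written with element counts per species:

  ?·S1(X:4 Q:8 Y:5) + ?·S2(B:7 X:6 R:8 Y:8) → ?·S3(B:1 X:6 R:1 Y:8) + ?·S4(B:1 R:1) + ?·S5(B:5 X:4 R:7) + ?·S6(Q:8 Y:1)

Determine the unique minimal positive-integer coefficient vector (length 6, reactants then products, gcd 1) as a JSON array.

B: 4·0+2·7 = 14 | 4·1+5·1+1·5+4·0 = 14
X: 4·4+2·6 = 28 | 4·6+5·0+1·4+4·0 = 28
Q: 4·8+2·0 = 32 | 4·0+5·0+1·0+4·8 = 32
R: 4·0+2·8 = 16 | 4·1+5·1+1·7+4·0 = 16
Y: 4·5+2·8 = 36 | 4·8+5·0+1·0+4·1 = 36
gcd(4,2,4,5,1,4) = 1

Coefficients: [4, 2, 4, 5, 1, 4]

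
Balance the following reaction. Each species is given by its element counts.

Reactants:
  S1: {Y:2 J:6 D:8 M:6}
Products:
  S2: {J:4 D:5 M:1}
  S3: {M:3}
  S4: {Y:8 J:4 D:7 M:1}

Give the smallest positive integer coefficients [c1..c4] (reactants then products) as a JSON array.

Coefficients: [4, 5, 6, 1]

Y: 4·2 = 8 | 5·0+6·0+1·8 = 8
J: 4·6 = 24 | 5·4+6·0+1·4 = 24
D: 4·8 = 32 | 5·5+6·0+1·7 = 32
M: 4·6 = 24 | 5·1+6·3+1·1 = 24
gcd(4,5,6,1) = 1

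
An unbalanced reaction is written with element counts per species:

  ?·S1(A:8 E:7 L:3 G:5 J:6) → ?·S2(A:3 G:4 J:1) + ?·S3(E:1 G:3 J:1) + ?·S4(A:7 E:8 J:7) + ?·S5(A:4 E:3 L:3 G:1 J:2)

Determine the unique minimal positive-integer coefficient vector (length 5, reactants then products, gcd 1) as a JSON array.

Coefficients: [5, 2, 4, 2, 5]

A: 5·8 = 40 | 2·3+4·0+2·7+5·4 = 40
E: 5·7 = 35 | 2·0+4·1+2·8+5·3 = 35
L: 5·3 = 15 | 2·0+4·0+2·0+5·3 = 15
G: 5·5 = 25 | 2·4+4·3+2·0+5·1 = 25
J: 5·6 = 30 | 2·1+4·1+2·7+5·2 = 30
gcd(5,2,4,2,5) = 1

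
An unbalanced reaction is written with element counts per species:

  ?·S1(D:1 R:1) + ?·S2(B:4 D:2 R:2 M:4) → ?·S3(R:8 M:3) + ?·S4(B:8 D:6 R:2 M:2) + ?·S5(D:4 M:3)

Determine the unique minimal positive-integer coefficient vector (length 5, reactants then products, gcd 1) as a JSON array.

Coefficients: [6, 2, 1, 1, 1]

B: 6·0+2·4 = 8 | 1·0+1·8+1·0 = 8
D: 6·1+2·2 = 10 | 1·0+1·6+1·4 = 10
R: 6·1+2·2 = 10 | 1·8+1·2+1·0 = 10
M: 6·0+2·4 = 8 | 1·3+1·2+1·3 = 8
gcd(6,2,1,1,1) = 1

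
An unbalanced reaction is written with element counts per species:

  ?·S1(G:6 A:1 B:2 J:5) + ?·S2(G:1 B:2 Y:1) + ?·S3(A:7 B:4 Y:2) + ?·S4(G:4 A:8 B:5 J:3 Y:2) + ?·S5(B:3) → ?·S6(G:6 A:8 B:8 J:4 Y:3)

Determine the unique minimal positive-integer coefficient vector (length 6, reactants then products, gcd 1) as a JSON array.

Coefficients: [3, 6, 3, 3, 1, 6]

G: 3·6+6·1+3·0+3·4+1·0 = 36 | 6·6 = 36
A: 3·1+6·0+3·7+3·8+1·0 = 48 | 6·8 = 48
B: 3·2+6·2+3·4+3·5+1·3 = 48 | 6·8 = 48
J: 3·5+6·0+3·0+3·3+1·0 = 24 | 6·4 = 24
Y: 3·0+6·1+3·2+3·2+1·0 = 18 | 6·3 = 18
gcd(3,6,3,3,1,6) = 1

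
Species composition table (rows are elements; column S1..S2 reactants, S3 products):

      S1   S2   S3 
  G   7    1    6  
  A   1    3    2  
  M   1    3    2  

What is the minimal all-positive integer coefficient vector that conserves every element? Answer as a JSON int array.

G: 4·7+2·1 = 30 | 5·6 = 30
A: 4·1+2·3 = 10 | 5·2 = 10
M: 4·1+2·3 = 10 | 5·2 = 10
gcd(4,2,5) = 1

Coefficients: [4, 2, 5]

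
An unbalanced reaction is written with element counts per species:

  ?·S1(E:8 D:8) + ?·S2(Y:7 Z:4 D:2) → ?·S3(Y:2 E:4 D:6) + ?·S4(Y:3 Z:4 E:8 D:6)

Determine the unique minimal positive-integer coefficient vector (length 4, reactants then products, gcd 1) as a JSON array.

Coefficients: [2, 1, 2, 1]

Y: 2·0+1·7 = 7 | 2·2+1·3 = 7
Z: 2·0+1·4 = 4 | 2·0+1·4 = 4
E: 2·8+1·0 = 16 | 2·4+1·8 = 16
D: 2·8+1·2 = 18 | 2·6+1·6 = 18
gcd(2,1,2,1) = 1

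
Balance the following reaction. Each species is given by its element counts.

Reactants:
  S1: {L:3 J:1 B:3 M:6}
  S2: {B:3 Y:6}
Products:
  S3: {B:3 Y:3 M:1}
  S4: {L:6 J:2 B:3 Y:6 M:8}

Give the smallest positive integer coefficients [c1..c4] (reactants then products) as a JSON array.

L: 2·3+3·0 = 6 | 4·0+1·6 = 6
J: 2·1+3·0 = 2 | 4·0+1·2 = 2
B: 2·3+3·3 = 15 | 4·3+1·3 = 15
Y: 2·0+3·6 = 18 | 4·3+1·6 = 18
M: 2·6+3·0 = 12 | 4·1+1·8 = 12
gcd(2,3,4,1) = 1

Coefficients: [2, 3, 4, 1]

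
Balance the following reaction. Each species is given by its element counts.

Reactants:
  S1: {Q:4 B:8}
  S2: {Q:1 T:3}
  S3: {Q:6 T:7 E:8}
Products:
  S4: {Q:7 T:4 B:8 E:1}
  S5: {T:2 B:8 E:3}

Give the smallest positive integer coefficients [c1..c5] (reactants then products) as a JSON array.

Coefficients: [6, 5, 1, 5, 1]

Q: 6·4+5·1+1·6 = 35 | 5·7+1·0 = 35
T: 6·0+5·3+1·7 = 22 | 5·4+1·2 = 22
B: 6·8+5·0+1·0 = 48 | 5·8+1·8 = 48
E: 6·0+5·0+1·8 = 8 | 5·1+1·3 = 8
gcd(6,5,1,5,1) = 1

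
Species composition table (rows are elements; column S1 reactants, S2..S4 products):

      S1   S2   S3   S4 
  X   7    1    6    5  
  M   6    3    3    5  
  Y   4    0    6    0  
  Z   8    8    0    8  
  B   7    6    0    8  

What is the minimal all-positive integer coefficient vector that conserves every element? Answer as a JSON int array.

X: 6·7 = 42 | 3·1+4·6+3·5 = 42
M: 6·6 = 36 | 3·3+4·3+3·5 = 36
Y: 6·4 = 24 | 3·0+4·6+3·0 = 24
Z: 6·8 = 48 | 3·8+4·0+3·8 = 48
B: 6·7 = 42 | 3·6+4·0+3·8 = 42
gcd(6,3,4,3) = 1

Coefficients: [6, 3, 4, 3]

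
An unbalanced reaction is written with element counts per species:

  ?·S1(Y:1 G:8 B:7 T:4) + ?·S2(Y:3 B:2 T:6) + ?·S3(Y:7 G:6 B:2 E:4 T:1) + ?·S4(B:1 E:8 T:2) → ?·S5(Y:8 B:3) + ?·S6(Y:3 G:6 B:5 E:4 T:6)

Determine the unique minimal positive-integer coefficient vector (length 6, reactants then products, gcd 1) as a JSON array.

Coefficients: [3, 3, 2, 2, 1, 6]

Y: 3·1+3·3+2·7+2·0 = 26 | 1·8+6·3 = 26
G: 3·8+3·0+2·6+2·0 = 36 | 1·0+6·6 = 36
B: 3·7+3·2+2·2+2·1 = 33 | 1·3+6·5 = 33
E: 3·0+3·0+2·4+2·8 = 24 | 1·0+6·4 = 24
T: 3·4+3·6+2·1+2·2 = 36 | 1·0+6·6 = 36
gcd(3,3,2,2,1,6) = 1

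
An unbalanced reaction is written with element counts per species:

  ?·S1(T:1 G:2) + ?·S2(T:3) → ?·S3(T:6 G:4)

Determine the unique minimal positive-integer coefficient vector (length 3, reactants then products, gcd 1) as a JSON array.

T: 6·1+4·3 = 18 | 3·6 = 18
G: 6·2+4·0 = 12 | 3·4 = 12
gcd(6,4,3) = 1

Coefficients: [6, 4, 3]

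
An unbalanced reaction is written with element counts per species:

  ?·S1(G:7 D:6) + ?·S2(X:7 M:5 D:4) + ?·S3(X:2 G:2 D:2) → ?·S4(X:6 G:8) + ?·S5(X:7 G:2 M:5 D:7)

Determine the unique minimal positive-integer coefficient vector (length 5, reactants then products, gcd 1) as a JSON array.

Coefficients: [2, 6, 3, 1, 6]

X: 2·0+6·7+3·2 = 48 | 1·6+6·7 = 48
G: 2·7+6·0+3·2 = 20 | 1·8+6·2 = 20
M: 2·0+6·5+3·0 = 30 | 1·0+6·5 = 30
D: 2·6+6·4+3·2 = 42 | 1·0+6·7 = 42
gcd(2,6,3,1,6) = 1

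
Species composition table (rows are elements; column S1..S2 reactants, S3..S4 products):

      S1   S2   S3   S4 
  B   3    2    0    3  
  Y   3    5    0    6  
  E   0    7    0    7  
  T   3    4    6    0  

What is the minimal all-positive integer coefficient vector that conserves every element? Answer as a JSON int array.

B: 2·3+6·2 = 18 | 5·0+6·3 = 18
Y: 2·3+6·5 = 36 | 5·0+6·6 = 36
E: 2·0+6·7 = 42 | 5·0+6·7 = 42
T: 2·3+6·4 = 30 | 5·6+6·0 = 30
gcd(2,6,5,6) = 1

Coefficients: [2, 6, 5, 6]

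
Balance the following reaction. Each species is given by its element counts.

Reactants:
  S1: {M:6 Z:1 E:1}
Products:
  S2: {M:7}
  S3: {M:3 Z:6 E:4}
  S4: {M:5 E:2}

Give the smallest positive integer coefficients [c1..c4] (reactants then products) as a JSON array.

M: 6·6 = 36 | 4·7+1·3+1·5 = 36
Z: 6·1 = 6 | 4·0+1·6+1·0 = 6
E: 6·1 = 6 | 4·0+1·4+1·2 = 6
gcd(6,4,1,1) = 1

Coefficients: [6, 4, 1, 1]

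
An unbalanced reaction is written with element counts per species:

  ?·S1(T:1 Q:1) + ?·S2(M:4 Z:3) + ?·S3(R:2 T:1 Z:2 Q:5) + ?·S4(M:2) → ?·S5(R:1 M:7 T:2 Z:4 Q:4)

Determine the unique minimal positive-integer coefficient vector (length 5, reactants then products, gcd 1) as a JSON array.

R: 3·0+2·0+1·2+3·0 = 2 | 2·1 = 2
M: 3·0+2·4+1·0+3·2 = 14 | 2·7 = 14
T: 3·1+2·0+1·1+3·0 = 4 | 2·2 = 4
Z: 3·0+2·3+1·2+3·0 = 8 | 2·4 = 8
Q: 3·1+2·0+1·5+3·0 = 8 | 2·4 = 8
gcd(3,2,1,3,2) = 1

Coefficients: [3, 2, 1, 3, 2]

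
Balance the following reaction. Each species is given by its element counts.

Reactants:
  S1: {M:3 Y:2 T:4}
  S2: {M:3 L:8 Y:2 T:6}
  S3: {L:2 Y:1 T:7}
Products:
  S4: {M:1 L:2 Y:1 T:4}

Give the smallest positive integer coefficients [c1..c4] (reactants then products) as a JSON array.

Coefficients: [1, 1, 2, 6]

M: 1·3+1·3+2·0 = 6 | 6·1 = 6
L: 1·0+1·8+2·2 = 12 | 6·2 = 12
Y: 1·2+1·2+2·1 = 6 | 6·1 = 6
T: 1·4+1·6+2·7 = 24 | 6·4 = 24
gcd(1,1,2,6) = 1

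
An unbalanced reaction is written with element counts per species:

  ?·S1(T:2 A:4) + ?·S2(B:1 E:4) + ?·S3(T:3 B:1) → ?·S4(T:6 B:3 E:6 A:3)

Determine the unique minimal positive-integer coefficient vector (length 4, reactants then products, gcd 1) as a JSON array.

Coefficients: [3, 6, 6, 4]

T: 3·2+6·0+6·3 = 24 | 4·6 = 24
B: 3·0+6·1+6·1 = 12 | 4·3 = 12
E: 3·0+6·4+6·0 = 24 | 4·6 = 24
A: 3·4+6·0+6·0 = 12 | 4·3 = 12
gcd(3,6,6,4) = 1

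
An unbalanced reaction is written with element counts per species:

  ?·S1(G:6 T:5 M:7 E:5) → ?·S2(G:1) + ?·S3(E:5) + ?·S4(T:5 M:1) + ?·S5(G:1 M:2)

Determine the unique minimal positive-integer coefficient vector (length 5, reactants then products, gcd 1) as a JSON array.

Coefficients: [1, 3, 1, 1, 3]

G: 1·6 = 6 | 3·1+1·0+1·0+3·1 = 6
T: 1·5 = 5 | 3·0+1·0+1·5+3·0 = 5
M: 1·7 = 7 | 3·0+1·0+1·1+3·2 = 7
E: 1·5 = 5 | 3·0+1·5+1·0+3·0 = 5
gcd(1,3,1,1,3) = 1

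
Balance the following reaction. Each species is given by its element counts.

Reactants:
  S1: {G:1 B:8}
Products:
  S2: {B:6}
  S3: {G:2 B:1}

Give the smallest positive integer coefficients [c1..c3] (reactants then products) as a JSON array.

Coefficients: [4, 5, 2]

G: 4·1 = 4 | 5·0+2·2 = 4
B: 4·8 = 32 | 5·6+2·1 = 32
gcd(4,5,2) = 1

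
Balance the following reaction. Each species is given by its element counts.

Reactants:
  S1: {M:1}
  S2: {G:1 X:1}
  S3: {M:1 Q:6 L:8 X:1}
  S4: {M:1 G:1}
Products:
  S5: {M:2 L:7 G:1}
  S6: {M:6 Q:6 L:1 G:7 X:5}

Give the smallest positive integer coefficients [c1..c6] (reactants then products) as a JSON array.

Coefficients: [3, 4, 1, 4, 1, 1]

M: 3·1+4·0+1·1+4·1 = 8 | 1·2+1·6 = 8
Q: 3·0+4·0+1·6+4·0 = 6 | 1·0+1·6 = 6
L: 3·0+4·0+1·8+4·0 = 8 | 1·7+1·1 = 8
G: 3·0+4·1+1·0+4·1 = 8 | 1·1+1·7 = 8
X: 3·0+4·1+1·1+4·0 = 5 | 1·0+1·5 = 5
gcd(3,4,1,4,1,1) = 1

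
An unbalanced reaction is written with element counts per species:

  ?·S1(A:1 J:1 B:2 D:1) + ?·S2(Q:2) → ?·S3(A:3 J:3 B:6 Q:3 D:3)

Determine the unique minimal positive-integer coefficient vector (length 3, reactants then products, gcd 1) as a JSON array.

Coefficients: [6, 3, 2]

A: 6·1+3·0 = 6 | 2·3 = 6
J: 6·1+3·0 = 6 | 2·3 = 6
B: 6·2+3·0 = 12 | 2·6 = 12
Q: 6·0+3·2 = 6 | 2·3 = 6
D: 6·1+3·0 = 6 | 2·3 = 6
gcd(6,3,2) = 1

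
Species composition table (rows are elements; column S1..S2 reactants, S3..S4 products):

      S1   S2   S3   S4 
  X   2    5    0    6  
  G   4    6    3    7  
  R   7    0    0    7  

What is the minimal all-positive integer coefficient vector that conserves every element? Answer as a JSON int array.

Coefficients: [5, 4, 3, 5]

X: 5·2+4·5 = 30 | 3·0+5·6 = 30
G: 5·4+4·6 = 44 | 3·3+5·7 = 44
R: 5·7+4·0 = 35 | 3·0+5·7 = 35
gcd(5,4,3,5) = 1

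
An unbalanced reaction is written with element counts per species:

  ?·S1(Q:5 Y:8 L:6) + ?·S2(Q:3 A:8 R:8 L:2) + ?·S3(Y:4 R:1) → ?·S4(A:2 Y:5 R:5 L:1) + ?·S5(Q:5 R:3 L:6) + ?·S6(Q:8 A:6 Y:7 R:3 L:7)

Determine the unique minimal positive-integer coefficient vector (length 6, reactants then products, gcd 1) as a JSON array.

Q: 6·5+5·3+3·0 = 45 | 5·0+1·5+5·8 = 45
A: 6·0+5·8+3·0 = 40 | 5·2+1·0+5·6 = 40
Y: 6·8+5·0+3·4 = 60 | 5·5+1·0+5·7 = 60
R: 6·0+5·8+3·1 = 43 | 5·5+1·3+5·3 = 43
L: 6·6+5·2+3·0 = 46 | 5·1+1·6+5·7 = 46
gcd(6,5,3,5,1,5) = 1

Coefficients: [6, 5, 3, 5, 1, 5]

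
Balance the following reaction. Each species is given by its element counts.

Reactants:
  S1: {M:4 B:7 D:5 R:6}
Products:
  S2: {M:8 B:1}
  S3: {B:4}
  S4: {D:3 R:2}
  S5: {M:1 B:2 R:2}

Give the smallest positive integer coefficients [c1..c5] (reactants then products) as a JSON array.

Coefficients: [3, 1, 3, 5, 4]

M: 3·4 = 12 | 1·8+3·0+5·0+4·1 = 12
B: 3·7 = 21 | 1·1+3·4+5·0+4·2 = 21
D: 3·5 = 15 | 1·0+3·0+5·3+4·0 = 15
R: 3·6 = 18 | 1·0+3·0+5·2+4·2 = 18
gcd(3,1,3,5,4) = 1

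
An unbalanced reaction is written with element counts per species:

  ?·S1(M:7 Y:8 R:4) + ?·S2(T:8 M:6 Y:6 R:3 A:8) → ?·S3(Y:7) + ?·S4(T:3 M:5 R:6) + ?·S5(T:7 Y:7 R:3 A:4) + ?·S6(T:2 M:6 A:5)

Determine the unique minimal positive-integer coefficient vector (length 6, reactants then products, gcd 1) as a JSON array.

T: 3·0+3·8 = 24 | 5·0+3·3+1·7+4·2 = 24
M: 3·7+3·6 = 39 | 5·0+3·5+1·0+4·6 = 39
Y: 3·8+3·6 = 42 | 5·7+3·0+1·7+4·0 = 42
R: 3·4+3·3 = 21 | 5·0+3·6+1·3+4·0 = 21
A: 3·0+3·8 = 24 | 5·0+3·0+1·4+4·5 = 24
gcd(3,3,5,3,1,4) = 1

Coefficients: [3, 3, 5, 3, 1, 4]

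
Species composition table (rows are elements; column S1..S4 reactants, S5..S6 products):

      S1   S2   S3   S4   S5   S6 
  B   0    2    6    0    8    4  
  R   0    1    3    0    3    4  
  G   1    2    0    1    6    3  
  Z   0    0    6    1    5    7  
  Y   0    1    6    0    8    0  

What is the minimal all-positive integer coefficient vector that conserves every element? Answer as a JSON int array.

B: 2·0+4·2+2·6+5·0 = 20 | 2·8+1·4 = 20
R: 2·0+4·1+2·3+5·0 = 10 | 2·3+1·4 = 10
G: 2·1+4·2+2·0+5·1 = 15 | 2·6+1·3 = 15
Z: 2·0+4·0+2·6+5·1 = 17 | 2·5+1·7 = 17
Y: 2·0+4·1+2·6+5·0 = 16 | 2·8+1·0 = 16
gcd(2,4,2,5,2,1) = 1

Coefficients: [2, 4, 2, 5, 2, 1]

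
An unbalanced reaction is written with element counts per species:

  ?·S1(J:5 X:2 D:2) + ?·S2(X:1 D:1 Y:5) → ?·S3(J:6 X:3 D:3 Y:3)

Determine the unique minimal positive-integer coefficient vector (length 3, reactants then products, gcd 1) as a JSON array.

J: 6·5+3·0 = 30 | 5·6 = 30
X: 6·2+3·1 = 15 | 5·3 = 15
D: 6·2+3·1 = 15 | 5·3 = 15
Y: 6·0+3·5 = 15 | 5·3 = 15
gcd(6,3,5) = 1

Coefficients: [6, 3, 5]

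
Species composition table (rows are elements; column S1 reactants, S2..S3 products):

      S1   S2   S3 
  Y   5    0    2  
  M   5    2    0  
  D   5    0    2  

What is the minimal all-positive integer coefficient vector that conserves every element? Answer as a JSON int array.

Coefficients: [2, 5, 5]

Y: 2·5 = 10 | 5·0+5·2 = 10
M: 2·5 = 10 | 5·2+5·0 = 10
D: 2·5 = 10 | 5·0+5·2 = 10
gcd(2,5,5) = 1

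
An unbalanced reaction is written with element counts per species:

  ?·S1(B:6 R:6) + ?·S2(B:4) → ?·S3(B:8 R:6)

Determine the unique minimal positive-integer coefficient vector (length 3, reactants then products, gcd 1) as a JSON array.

B: 2·6+1·4 = 16 | 2·8 = 16
R: 2·6+1·0 = 12 | 2·6 = 12
gcd(2,1,2) = 1

Coefficients: [2, 1, 2]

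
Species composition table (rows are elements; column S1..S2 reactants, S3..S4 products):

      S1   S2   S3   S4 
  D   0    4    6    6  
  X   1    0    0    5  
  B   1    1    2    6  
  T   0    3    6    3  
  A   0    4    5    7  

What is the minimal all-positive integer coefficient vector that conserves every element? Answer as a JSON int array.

Coefficients: [5, 3, 1, 1]

D: 5·0+3·4 = 12 | 1·6+1·6 = 12
X: 5·1+3·0 = 5 | 1·0+1·5 = 5
B: 5·1+3·1 = 8 | 1·2+1·6 = 8
T: 5·0+3·3 = 9 | 1·6+1·3 = 9
A: 5·0+3·4 = 12 | 1·5+1·7 = 12
gcd(5,3,1,1) = 1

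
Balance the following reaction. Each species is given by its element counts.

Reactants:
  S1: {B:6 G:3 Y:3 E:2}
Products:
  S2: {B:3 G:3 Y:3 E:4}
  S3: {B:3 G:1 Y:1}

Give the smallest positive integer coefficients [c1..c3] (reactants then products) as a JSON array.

B: 2·6 = 12 | 1·3+3·3 = 12
G: 2·3 = 6 | 1·3+3·1 = 6
Y: 2·3 = 6 | 1·3+3·1 = 6
E: 2·2 = 4 | 1·4+3·0 = 4
gcd(2,1,3) = 1

Coefficients: [2, 1, 3]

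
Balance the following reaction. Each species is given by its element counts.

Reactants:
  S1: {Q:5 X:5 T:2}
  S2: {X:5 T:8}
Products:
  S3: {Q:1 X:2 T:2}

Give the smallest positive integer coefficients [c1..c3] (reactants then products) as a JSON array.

Q: 1·5+1·0 = 5 | 5·1 = 5
X: 1·5+1·5 = 10 | 5·2 = 10
T: 1·2+1·8 = 10 | 5·2 = 10
gcd(1,1,5) = 1

Coefficients: [1, 1, 5]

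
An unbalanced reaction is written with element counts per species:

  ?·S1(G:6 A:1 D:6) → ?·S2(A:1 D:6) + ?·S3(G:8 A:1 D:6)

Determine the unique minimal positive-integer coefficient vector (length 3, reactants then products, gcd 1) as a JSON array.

G: 4·6 = 24 | 1·0+3·8 = 24
A: 4·1 = 4 | 1·1+3·1 = 4
D: 4·6 = 24 | 1·6+3·6 = 24
gcd(4,1,3) = 1

Coefficients: [4, 1, 3]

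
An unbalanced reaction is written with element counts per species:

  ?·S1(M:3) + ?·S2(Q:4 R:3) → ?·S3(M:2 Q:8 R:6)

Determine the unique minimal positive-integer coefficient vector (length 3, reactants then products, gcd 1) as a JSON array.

Coefficients: [2, 6, 3]

M: 2·3+6·0 = 6 | 3·2 = 6
Q: 2·0+6·4 = 24 | 3·8 = 24
R: 2·0+6·3 = 18 | 3·6 = 18
gcd(2,6,3) = 1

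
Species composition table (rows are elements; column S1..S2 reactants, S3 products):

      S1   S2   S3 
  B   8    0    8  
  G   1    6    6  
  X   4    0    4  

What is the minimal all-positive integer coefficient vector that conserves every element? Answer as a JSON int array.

Coefficients: [6, 5, 6]

B: 6·8+5·0 = 48 | 6·8 = 48
G: 6·1+5·6 = 36 | 6·6 = 36
X: 6·4+5·0 = 24 | 6·4 = 24
gcd(6,5,6) = 1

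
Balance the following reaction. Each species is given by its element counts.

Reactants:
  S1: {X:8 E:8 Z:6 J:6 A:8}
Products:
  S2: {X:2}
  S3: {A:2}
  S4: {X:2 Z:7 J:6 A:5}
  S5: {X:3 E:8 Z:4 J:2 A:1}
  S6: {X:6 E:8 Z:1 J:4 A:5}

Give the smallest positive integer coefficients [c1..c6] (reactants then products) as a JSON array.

X: 4·8 = 32 | 5·2+5·0+2·2+2·3+2·6 = 32
E: 4·8 = 32 | 5·0+5·0+2·0+2·8+2·8 = 32
Z: 4·6 = 24 | 5·0+5·0+2·7+2·4+2·1 = 24
J: 4·6 = 24 | 5·0+5·0+2·6+2·2+2·4 = 24
A: 4·8 = 32 | 5·0+5·2+2·5+2·1+2·5 = 32
gcd(4,5,5,2,2,2) = 1

Coefficients: [4, 5, 5, 2, 2, 2]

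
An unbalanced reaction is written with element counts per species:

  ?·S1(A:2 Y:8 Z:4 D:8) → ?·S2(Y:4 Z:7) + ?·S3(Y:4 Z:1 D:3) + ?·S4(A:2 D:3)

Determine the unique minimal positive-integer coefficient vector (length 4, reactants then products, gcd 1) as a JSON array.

A: 3·2 = 6 | 1·0+5·0+3·2 = 6
Y: 3·8 = 24 | 1·4+5·4+3·0 = 24
Z: 3·4 = 12 | 1·7+5·1+3·0 = 12
D: 3·8 = 24 | 1·0+5·3+3·3 = 24
gcd(3,1,5,3) = 1

Coefficients: [3, 1, 5, 3]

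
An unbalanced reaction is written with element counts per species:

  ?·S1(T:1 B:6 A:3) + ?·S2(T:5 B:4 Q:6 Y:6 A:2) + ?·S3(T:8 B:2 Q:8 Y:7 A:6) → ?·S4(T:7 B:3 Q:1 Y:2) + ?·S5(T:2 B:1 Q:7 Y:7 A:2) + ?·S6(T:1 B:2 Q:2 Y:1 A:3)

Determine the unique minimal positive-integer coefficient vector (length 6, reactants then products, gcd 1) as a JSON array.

Coefficients: [1, 3, 2, 3, 3, 5]

T: 1·1+3·5+2·8 = 32 | 3·7+3·2+5·1 = 32
B: 1·6+3·4+2·2 = 22 | 3·3+3·1+5·2 = 22
Q: 1·0+3·6+2·8 = 34 | 3·1+3·7+5·2 = 34
Y: 1·0+3·6+2·7 = 32 | 3·2+3·7+5·1 = 32
A: 1·3+3·2+2·6 = 21 | 3·0+3·2+5·3 = 21
gcd(1,3,2,3,3,5) = 1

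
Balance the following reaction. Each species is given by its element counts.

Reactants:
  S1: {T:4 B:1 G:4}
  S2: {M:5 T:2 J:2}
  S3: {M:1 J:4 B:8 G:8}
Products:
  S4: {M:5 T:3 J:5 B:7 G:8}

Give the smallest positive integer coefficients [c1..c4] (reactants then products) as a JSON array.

M: 2·0+5·5+5·1 = 30 | 6·5 = 30
T: 2·4+5·2+5·0 = 18 | 6·3 = 18
J: 2·0+5·2+5·4 = 30 | 6·5 = 30
B: 2·1+5·0+5·8 = 42 | 6·7 = 42
G: 2·4+5·0+5·8 = 48 | 6·8 = 48
gcd(2,5,5,6) = 1

Coefficients: [2, 5, 5, 6]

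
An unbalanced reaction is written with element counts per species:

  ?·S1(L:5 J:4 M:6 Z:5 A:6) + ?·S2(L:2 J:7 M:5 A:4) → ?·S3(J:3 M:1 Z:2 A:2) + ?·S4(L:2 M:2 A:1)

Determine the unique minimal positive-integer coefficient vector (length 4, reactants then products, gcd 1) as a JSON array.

Coefficients: [2, 1, 5, 6]

L: 2·5+1·2 = 12 | 5·0+6·2 = 12
J: 2·4+1·7 = 15 | 5·3+6·0 = 15
M: 2·6+1·5 = 17 | 5·1+6·2 = 17
Z: 2·5+1·0 = 10 | 5·2+6·0 = 10
A: 2·6+1·4 = 16 | 5·2+6·1 = 16
gcd(2,1,5,6) = 1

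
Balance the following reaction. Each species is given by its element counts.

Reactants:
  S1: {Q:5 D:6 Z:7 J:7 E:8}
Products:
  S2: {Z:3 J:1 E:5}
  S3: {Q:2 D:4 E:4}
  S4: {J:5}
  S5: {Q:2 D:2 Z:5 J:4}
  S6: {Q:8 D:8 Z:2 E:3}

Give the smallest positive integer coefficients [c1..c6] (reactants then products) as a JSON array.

Q: 6·5 = 30 | 6·0+3·2+4·0+4·2+2·8 = 30
D: 6·6 = 36 | 6·0+3·4+4·0+4·2+2·8 = 36
Z: 6·7 = 42 | 6·3+3·0+4·0+4·5+2·2 = 42
J: 6·7 = 42 | 6·1+3·0+4·5+4·4+2·0 = 42
E: 6·8 = 48 | 6·5+3·4+4·0+4·0+2·3 = 48
gcd(6,6,3,4,4,2) = 1

Coefficients: [6, 6, 3, 4, 4, 2]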